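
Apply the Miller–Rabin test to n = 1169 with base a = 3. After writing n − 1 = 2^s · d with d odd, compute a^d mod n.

n − 1 = 1168 = 2^4 · 73, so s = 4 and d = 73.
3^73 mod 1169 = 1123.

1123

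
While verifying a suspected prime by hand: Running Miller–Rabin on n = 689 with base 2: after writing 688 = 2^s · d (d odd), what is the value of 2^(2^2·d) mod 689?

81

n − 1 = 688 = 2^4 · 43, so s = 4 and d = 43.
Repeated squaring mod 689: 2^1 ≡ 2, 2^2 ≡ 4, 2^4 ≡ 16, 2^8 ≡ 256, 2^16 ≡ 81, 2^32 ≡ 360.
43 = 32 + 8 + 2 + 1, so 2^43 ≡ 360·256·4·2 ≡ 50 (mod 689).
x_0 = 50.
x_1 = 50^2 mod 689 = 433.
x_2 = 433^2 mod 689 = 81.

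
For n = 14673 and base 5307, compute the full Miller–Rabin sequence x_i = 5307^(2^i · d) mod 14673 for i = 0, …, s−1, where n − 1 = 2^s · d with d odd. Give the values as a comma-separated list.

n − 1 = 14672 = 2^4 · 917, so s = 4 and d = 917.
x_0 = 5307^917 mod 14673 = 7395.
x_1 = 7395^2 mod 14673 = 14427.
x_2 = 14427^2 mod 14673 = 1824.
x_3 = 1824^2 mod 14673 = 10878.

7395, 14427, 1824, 10878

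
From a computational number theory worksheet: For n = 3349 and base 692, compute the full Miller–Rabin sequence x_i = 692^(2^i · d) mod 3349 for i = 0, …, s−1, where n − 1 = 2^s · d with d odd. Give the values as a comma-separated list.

n − 1 = 3348 = 2^2 · 837, so s = 2 and d = 837.
x_0 = 692^837 mod 3349 = 1652.
x_1 = 1652^2 mod 3349 = 3018.

1652, 3018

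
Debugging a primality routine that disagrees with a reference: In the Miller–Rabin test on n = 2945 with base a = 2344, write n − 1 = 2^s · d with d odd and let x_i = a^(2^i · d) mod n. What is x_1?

1166

n − 1 = 2944 = 2^7 · 23, so s = 7 and d = 23.
x_0 = 2344^23 mod 2945 = 1094.
x_1 = 1094^2 mod 2945 = 1166.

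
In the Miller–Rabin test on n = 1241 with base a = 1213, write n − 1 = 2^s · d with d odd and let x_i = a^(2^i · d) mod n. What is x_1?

841

n − 1 = 1240 = 2^3 · 155, so s = 3 and d = 155.
Repeated squaring mod 1241: 1213^1 ≡ 1213, 1213^2 ≡ 784, 1213^4 ≡ 361, 1213^8 ≡ 16, 1213^16 ≡ 256, 1213^32 ≡ 1004, 1213^64 ≡ 324, 1213^128 ≡ 732.
155 = 128 + 16 + 8 + 2 + 1, so 1213^155 ≡ 732·256·16·784·1213 ≡ 1212 (mod 1241).
x_0 = 1212.
x_1 = 1212^2 mod 1241 = 841.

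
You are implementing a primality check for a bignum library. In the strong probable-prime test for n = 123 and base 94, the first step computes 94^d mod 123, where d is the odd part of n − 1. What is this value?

70

n − 1 = 122 = 2^1 · 61, so s = 1 and d = 61.
94^61 mod 123 = 70.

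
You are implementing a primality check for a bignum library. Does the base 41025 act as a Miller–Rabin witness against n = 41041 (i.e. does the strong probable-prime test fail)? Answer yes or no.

no

n − 1 = 41040 = 2^4 · 2565, so s = 4 and d = 2565.
x_0 = 41025^2565 mod 41041 = 41040.
x_0 = 41040 ≡ −1, so 41025 is not a witness.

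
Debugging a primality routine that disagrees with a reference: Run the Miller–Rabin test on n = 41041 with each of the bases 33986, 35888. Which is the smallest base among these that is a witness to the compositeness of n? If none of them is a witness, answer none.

n − 1 = 41040 = 2^4 · 2565, so s = 4 and d = 2565.
Base 33986: x_0 = 33986^2565 mod 41041 = 16444. x_0 is neither 1 nor 41040, so continue squaring. x_1 = 16444^2 mod 41041 = 27028. x_2 = 27028^2 mod 41041 = 24025. x_3 = 24025^2 mod 41041 = 1. x_3 = 1 but x_2 ≠ ±1, a nontrivial square root of 1 — 33986 is a witness and 41041 is composite.
Base 35888: x_0 = 35888^2565 mod 41041 = 30337. x_0 is neither 1 nor 41040, so continue squaring. x_1 = 30337^2 mod 41041 = 30185. x_2 = 30185^2 mod 41041 = 24025. x_3 = 24025^2 mod 41041 = 1. x_3 = 1 but x_2 ≠ ±1, a nontrivial square root of 1 — 35888 is a witness and 41041 is composite.
The smallest witness among the given bases is 33986.

33986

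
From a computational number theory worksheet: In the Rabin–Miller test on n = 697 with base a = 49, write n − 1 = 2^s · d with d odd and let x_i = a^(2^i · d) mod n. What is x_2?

16

n − 1 = 696 = 2^3 · 87, so s = 3 and d = 87.
x_0 = 49^87 mod 697 = 535.
x_1 = 535^2 mod 697 = 455.
x_2 = 455^2 mod 697 = 16.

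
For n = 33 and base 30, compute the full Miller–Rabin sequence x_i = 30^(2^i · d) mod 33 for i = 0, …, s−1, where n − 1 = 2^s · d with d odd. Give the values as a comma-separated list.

30, 9, 15, 27, 3

n − 1 = 32 = 2^5 · 1, so s = 5 and d = 1.
x_0 = 30^1 mod 33 = 30.
x_1 = 30^2 mod 33 = 9.
x_2 = 9^2 mod 33 = 15.
x_3 = 15^2 mod 33 = 27.
x_4 = 27^2 mod 33 = 3.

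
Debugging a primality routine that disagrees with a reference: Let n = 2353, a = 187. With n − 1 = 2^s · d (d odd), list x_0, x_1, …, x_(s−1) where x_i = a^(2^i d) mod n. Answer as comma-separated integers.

n − 1 = 2352 = 2^4 · 147, so s = 4 and d = 147.
x_0 = 187^147 mod 2353 = 1841.
x_1 = 1841^2 mod 2353 = 961.
x_2 = 961^2 mod 2353 = 1145.
x_3 = 1145^2 mod 2353 = 404.

1841, 961, 1145, 404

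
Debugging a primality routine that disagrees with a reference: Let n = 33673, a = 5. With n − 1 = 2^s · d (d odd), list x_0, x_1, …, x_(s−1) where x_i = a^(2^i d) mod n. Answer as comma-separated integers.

n − 1 = 33672 = 2^3 · 4209, so s = 3 and d = 4209.
x_0 = 5^4209 mod 33673 = 24704.
x_1 = 24704^2 mod 33673 = 31837.
x_2 = 31837^2 mod 33673 = 3596.

24704, 31837, 3596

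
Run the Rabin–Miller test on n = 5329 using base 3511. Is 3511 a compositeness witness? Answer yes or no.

no

n − 1 = 5328 = 2^4 · 333, so s = 4 and d = 333.
x_0 = 3511^333 mod 5329 = 4297.
x_0 is neither 1 nor 5328, so continue squaring.
x_1 = 4297^2 mod 5329 = 4553.
x_2 = 4553^2 mod 5329 = 5328.
x_2 ≡ −1, so 3511 is not a witness.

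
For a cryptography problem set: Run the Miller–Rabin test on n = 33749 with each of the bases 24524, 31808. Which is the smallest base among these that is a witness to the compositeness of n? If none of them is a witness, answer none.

n − 1 = 33748 = 2^2 · 8437, so s = 2 and d = 8437.
Base 24524: x_0 = 24524^8437 mod 33749 = 9457. x_0 is neither 1 nor 33748, so continue squaring. x_1 = 9457^2 mod 33749 = 33748. x_1 ≡ −1, so 24524 is not a witness.
Base 31808: x_0 = 31808^8437 mod 33749 = 1. x_0 = 1, so 31808 is not a witness.
No listed base is a witness for 33749.

none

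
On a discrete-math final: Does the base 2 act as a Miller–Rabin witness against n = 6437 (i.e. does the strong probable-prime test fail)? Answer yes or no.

n − 1 = 6436 = 2^2 · 1609, so s = 2 and d = 1609.
x_0 = 2^1609 mod 6437 = 4612.
x_0 is neither 1 nor 6436, so continue squaring.
x_1 = 4612^2 mod 6437 = 2696.
Reached i = s−1 = 1 without hitting −1: 2 is a Miller–Rabin witness and 6437 is composite.

yes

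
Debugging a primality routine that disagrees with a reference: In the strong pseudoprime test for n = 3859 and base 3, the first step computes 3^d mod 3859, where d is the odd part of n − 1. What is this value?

1340

n − 1 = 3858 = 2^1 · 1929, so s = 1 and d = 1929.
3^1929 mod 3859 = 1340.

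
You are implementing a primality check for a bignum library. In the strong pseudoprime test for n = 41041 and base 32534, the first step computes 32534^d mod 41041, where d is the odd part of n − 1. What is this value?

9316

n − 1 = 41040 = 2^4 · 2565, so s = 4 and d = 2565.
Repeated squaring mod 41041: 32534^1 ≡ 32534, 32534^2 ≡ 13766, 32534^4 ≡ 16459, 32534^8 ≡ 28081, 32534^16 ≡ 21828, 32534^32 ≡ 16615, 32534^64 ≡ 16459, 32534^128 ≡ 28081, 32534^256 ≡ 21828, 32534^512 ≡ 16615, 32534^1024 ≡ 16459, 32534^2048 ≡ 28081.
2565 = 2048 + 512 + 4 + 1, so 32534^2565 ≡ 28081·16615·16459·32534 ≡ 9316 (mod 41041).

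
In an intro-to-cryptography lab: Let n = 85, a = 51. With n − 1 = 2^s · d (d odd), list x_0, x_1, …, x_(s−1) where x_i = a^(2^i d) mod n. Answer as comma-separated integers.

51, 51

n − 1 = 84 = 2^2 · 21, so s = 2 and d = 21.
x_0 = 51^21 mod 85 = 51.
x_1 = 51^2 mod 85 = 51.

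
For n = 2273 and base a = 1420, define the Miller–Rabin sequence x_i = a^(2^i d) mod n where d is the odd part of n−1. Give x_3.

290

n − 1 = 2272 = 2^5 · 71, so s = 5 and d = 71.
x_0 = 1420^71 mod 2273 = 75.
x_1 = 75^2 mod 2273 = 1079.
x_2 = 1079^2 mod 2273 = 465.
x_3 = 465^2 mod 2273 = 290.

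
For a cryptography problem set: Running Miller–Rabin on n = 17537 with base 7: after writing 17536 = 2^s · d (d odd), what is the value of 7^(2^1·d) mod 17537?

n − 1 = 17536 = 2^7 · 137, so s = 7 and d = 137.
Repeated squaring mod 17537: 7^1 ≡ 7, 7^2 ≡ 49, 7^4 ≡ 2401, 7^8 ≡ 12665, 7^16 ≡ 8823, 7^32 ≡ 16123, 7^64 ≡ 178, 7^128 ≡ 14147.
137 = 128 + 8 + 1, so 7^137 ≡ 14147·12665·7 ≡ 8656 (mod 17537).
x_0 = 8656.
x_1 = 8656^2 mod 17537 = 8272.

8272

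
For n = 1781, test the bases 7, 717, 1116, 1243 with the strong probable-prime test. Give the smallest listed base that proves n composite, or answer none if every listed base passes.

n − 1 = 1780 = 2^2 · 445, so s = 2 and d = 445.
Base 7: x_0 = 7^445 mod 1781 = 1164. x_0 is neither 1 nor 1780, so continue squaring. x_1 = 1164^2 mod 1781 = 1336. Reached i = s−1 = 1 without hitting −1: 7 is a Miller–Rabin witness and 1781 is composite.
Base 717: x_0 = 717^445 mod 1781 = 249. x_0 is neither 1 nor 1780, so continue squaring. x_1 = 249^2 mod 1781 = 1447. Reached i = s−1 = 1 without hitting −1: 717 is a Miller–Rabin witness and 1781 is composite.
Base 1116: x_0 = 1116^445 mod 1781 = 765. x_0 is neither 1 nor 1780, so continue squaring. x_1 = 765^2 mod 1781 = 1057. Reached i = s−1 = 1 without hitting −1: 1116 is a Miller–Rabin witness and 1781 is composite.
Base 1243: x_0 = 1243^445 mod 1781 = 1360. x_0 is neither 1 nor 1780, so continue squaring. x_1 = 1360^2 mod 1781 = 922. Reached i = s−1 = 1 without hitting −1: 1243 is a Miller–Rabin witness and 1781 is composite.
The smallest witness among the given bases is 7.

7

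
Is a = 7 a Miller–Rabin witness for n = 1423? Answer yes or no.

n − 1 = 1422 = 2^1 · 711, so s = 1 and d = 711.
x_0 = 7^711 mod 1423 = 1422.
x_0 = 1422 ≡ −1, so 7 is not a witness.

no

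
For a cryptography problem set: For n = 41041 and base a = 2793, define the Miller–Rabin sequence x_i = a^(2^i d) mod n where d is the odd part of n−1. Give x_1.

n − 1 = 41040 = 2^4 · 2565, so s = 4 and d = 2565.
x_0 = 2793^2565 mod 41041 = 21042.
x_1 = 21042^2 mod 41041 = 15456.

15456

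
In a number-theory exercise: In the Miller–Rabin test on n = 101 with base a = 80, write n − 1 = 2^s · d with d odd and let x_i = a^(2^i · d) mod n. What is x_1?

n − 1 = 100 = 2^2 · 25, so s = 2 and d = 25.
x_0 = 80^25 mod 101 = 1.
x_1 = 1^2 mod 101 = 1.

1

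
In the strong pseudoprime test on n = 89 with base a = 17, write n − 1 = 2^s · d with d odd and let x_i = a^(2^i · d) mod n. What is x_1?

n − 1 = 88 = 2^3 · 11, so s = 3 and d = 11.
x_0 = 17^11 mod 89 = 55.
x_1 = 55^2 mod 89 = 88.

88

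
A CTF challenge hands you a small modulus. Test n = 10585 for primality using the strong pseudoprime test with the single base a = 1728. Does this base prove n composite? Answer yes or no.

n − 1 = 10584 = 2^3 · 1323, so s = 3 and d = 1323.
x_0 = 1728^1323 mod 10585 = 5667.
x_0 is neither 1 nor 10584, so continue squaring.
x_1 = 5667^2 mod 10585 = 10584.
x_1 ≡ −1, so 1728 is not a witness.

no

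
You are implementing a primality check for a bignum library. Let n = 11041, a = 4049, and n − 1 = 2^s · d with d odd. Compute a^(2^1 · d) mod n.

n − 1 = 11040 = 2^5 · 345, so s = 5 and d = 345.
x_0 = 4049^345 mod 11041 = 904.
x_1 = 904^2 mod 11041 = 182.

182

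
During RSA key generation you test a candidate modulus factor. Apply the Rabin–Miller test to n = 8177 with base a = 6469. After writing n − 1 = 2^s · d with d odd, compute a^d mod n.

n − 1 = 8176 = 2^4 · 511, so s = 4 and d = 511.
6469^511 mod 8177 = 6037.

6037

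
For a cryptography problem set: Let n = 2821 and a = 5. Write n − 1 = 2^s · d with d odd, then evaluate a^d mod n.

n − 1 = 2820 = 2^2 · 705, so s = 2 and d = 705.
5^705 mod 2821 = 993.

993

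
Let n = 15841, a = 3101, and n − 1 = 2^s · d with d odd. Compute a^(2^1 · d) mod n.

7007

n − 1 = 15840 = 2^5 · 495, so s = 5 and d = 495.
Repeated squaring mod 15841: 3101^1 ≡ 3101, 3101^2 ≡ 714, 3101^4 ≡ 2884, 3101^8 ≡ 931, 3101^16 ≡ 11347, 3101^32 ≡ 14602, 3101^64 ≡ 14385, 3101^128 ≡ 13083, 3101^256 ≡ 2884.
495 = 256 + 128 + 64 + 32 + 8 + 4 + 2 + 1, so 3101^495 ≡ 2884·13083·14385·14602·931·2884·714·3101 ≡ 9828 (mod 15841).
x_0 = 9828.
x_1 = 9828^2 mod 15841 = 7007.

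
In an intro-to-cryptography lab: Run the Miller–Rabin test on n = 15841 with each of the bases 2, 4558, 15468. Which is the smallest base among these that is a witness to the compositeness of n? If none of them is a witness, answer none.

n − 1 = 15840 = 2^5 · 495, so s = 5 and d = 495.
Base 2: x_0 = 2^495 mod 15841 = 1. x_0 = 1, so 2 is not a witness.
Base 4558: x_0 = 4558^495 mod 15841 = 1. x_0 = 1, so 4558 is not a witness.
Base 15468: x_0 = 15468^495 mod 15841 = 15840. x_0 = 15840 ≡ −1, so 15468 is not a witness.
No listed base is a witness for 15841.

none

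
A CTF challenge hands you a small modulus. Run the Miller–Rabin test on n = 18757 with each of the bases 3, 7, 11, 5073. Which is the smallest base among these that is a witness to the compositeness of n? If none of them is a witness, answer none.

none

n − 1 = 18756 = 2^2 · 4689, so s = 2 and d = 4689.
Base 3: x_0 = 3^4689 mod 18757 = 1. x_0 = 1, so 3 is not a witness.
Base 7: x_0 = 7^4689 mod 18757 = 1. x_0 = 1, so 7 is not a witness.
Base 11: x_0 = 11^4689 mod 18757 = 16721. x_0 is neither 1 nor 18756, so continue squaring. x_1 = 16721^2 mod 18757 = 18756. x_1 ≡ −1, so 11 is not a witness.
Base 5073: x_0 = 5073^4689 mod 18757 = 18756. x_0 = 18756 ≡ −1, so 5073 is not a witness.
No listed base is a witness for 18757.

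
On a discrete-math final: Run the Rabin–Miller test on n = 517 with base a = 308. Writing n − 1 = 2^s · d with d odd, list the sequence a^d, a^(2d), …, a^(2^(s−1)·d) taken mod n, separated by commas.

n − 1 = 516 = 2^2 · 129, so s = 2 and d = 129.
x_0 = 308^129 mod 517 = 88.
x_1 = 88^2 mod 517 = 506.

88, 506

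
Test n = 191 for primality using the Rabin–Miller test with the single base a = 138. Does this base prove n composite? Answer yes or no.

n − 1 = 190 = 2^1 · 95, so s = 1 and d = 95.
x_0 = 138^95 mod 191 = 1.
x_0 = 1, so 138 is not a witness.

no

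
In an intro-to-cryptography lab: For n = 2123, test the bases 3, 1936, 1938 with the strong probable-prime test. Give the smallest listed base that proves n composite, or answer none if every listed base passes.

n − 1 = 2122 = 2^1 · 1061, so s = 1 and d = 1061.
Base 3: x_0 = 3^1061 mod 2123 = 1015. x_0 ∉ {1, 2122} and s = 1, so 3 is a Miller–Rabin witness and 2123 is composite.
Base 1936: x_0 = 1936^1061 mod 2123 = 1793. x_0 ∉ {1, 2122} and s = 1, so 1936 is a Miller–Rabin witness and 2123 is composite.
Base 1938: x_0 = 1938^1061 mod 2123 = 2081. x_0 ∉ {1, 2122} and s = 1, so 1938 is a Miller–Rabin witness and 2123 is composite.
The smallest witness among the given bases is 3.

3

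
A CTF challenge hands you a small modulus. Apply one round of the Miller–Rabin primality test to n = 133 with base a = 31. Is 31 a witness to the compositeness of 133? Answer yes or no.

n − 1 = 132 = 2^2 · 33, so s = 2 and d = 33.
Repeated squaring mod 133: 31^1 ≡ 31, 31^2 ≡ 30, 31^4 ≡ 102, 31^8 ≡ 30, 31^16 ≡ 102, 31^32 ≡ 30.
33 = 32 + 1, so 31^33 ≡ 30·31 ≡ 132 (mod 133).
x_0 = 31^33 mod 133 = 132.
x_0 = 132 ≡ −1, so 31 is not a witness.

no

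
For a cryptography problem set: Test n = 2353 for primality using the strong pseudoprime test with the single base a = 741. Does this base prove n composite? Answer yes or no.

yes

n − 1 = 2352 = 2^4 · 147, so s = 4 and d = 147.
Repeated squaring mod 2353: 741^1 ≡ 741, 741^2 ≡ 832, 741^4 ≡ 442, 741^8 ≡ 65, 741^16 ≡ 1872, 741^32 ≡ 767, 741^64 ≡ 39, 741^128 ≡ 1521.
147 = 128 + 16 + 2 + 1, so 741^147 ≡ 1521·1872·832·741 ≡ 26 (mod 2353).
x_0 = 741^147 mod 2353 = 26.
x_0 is neither 1 nor 2352, so continue squaring.
x_1 = 26^2 mod 2353 = 676.
x_2 = 676^2 mod 2353 = 494.
x_3 = 494^2 mod 2353 = 1677.
Reached i = s−1 = 3 without hitting −1: 741 is a Miller–Rabin witness and 2353 is composite.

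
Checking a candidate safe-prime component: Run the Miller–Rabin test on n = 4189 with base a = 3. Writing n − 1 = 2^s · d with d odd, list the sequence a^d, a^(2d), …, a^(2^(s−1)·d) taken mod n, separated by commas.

n − 1 = 4188 = 2^2 · 1047, so s = 2 and d = 1047.
x_0 = 3^1047 mod 4189 = 263.
x_1 = 263^2 mod 4189 = 2145.

263, 2145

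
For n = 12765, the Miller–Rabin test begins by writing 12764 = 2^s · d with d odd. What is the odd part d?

Halving: 12764 → 6382 → 3191; 3191 is odd.
So 12764 = 2^2 · 3191.

3191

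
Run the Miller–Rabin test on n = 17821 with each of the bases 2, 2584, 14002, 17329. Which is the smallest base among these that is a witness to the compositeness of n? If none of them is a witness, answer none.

n − 1 = 17820 = 2^2 · 4455, so s = 2 and d = 4455.
Base 2: x_0 = 2^4455 mod 17821 = 14088. x_0 is neither 1 nor 17820, so continue squaring. x_1 = 14088^2 mod 17821 = 17088. Reached i = s−1 = 1 without hitting −1: 2 is a Miller–Rabin witness and 17821 is composite.
Base 2584: x_0 = 2584^4455 mod 17821 = 751. x_0 is neither 1 nor 17820, so continue squaring. x_1 = 751^2 mod 17821 = 11550. Reached i = s−1 = 1 without hitting −1: 2584 is a Miller–Rabin witness and 17821 is composite.
Base 14002: x_0 = 14002^4455 mod 17821 = 6651. x_0 is neither 1 nor 17820, so continue squaring. x_1 = 6651^2 mod 17821 = 4079. Reached i = s−1 = 1 without hitting −1: 14002 is a Miller–Rabin witness and 17821 is composite.
Base 17329: x_0 = 17329^4455 mod 17821 = 14911. x_0 is neither 1 nor 17820, so continue squaring. x_1 = 14911^2 mod 17821 = 3125. Reached i = s−1 = 1 without hitting −1: 17329 is a Miller–Rabin witness and 17821 is composite.
The smallest witness among the given bases is 2.

2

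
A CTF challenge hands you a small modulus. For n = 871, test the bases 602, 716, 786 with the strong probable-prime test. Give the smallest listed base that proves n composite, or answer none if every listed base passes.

716

n − 1 = 870 = 2^1 · 435, so s = 1 and d = 435.
Base 602: x_0 = 602^435 mod 871 = 870. x_0 = 870 ≡ −1, so 602 is not a witness.
Base 716: x_0 = 716^435 mod 871 = 378. x_0 ∉ {1, 870} and s = 1, so 716 is a Miller–Rabin witness and 871 is composite.
Base 786: x_0 = 786^435 mod 871 = 411. x_0 ∉ {1, 870} and s = 1, so 786 is a Miller–Rabin witness and 871 is composite.
The smallest witness among the given bases is 716.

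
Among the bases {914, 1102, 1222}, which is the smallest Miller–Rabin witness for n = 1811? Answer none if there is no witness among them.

n − 1 = 1810 = 2^1 · 905, so s = 1 and d = 905.
Base 914: x_0 = 914^905 mod 1811 = 1810. x_0 = 1810 ≡ −1, so 914 is not a witness.
Base 1102: x_0 = 1102^905 mod 1811 = 1. x_0 = 1, so 1102 is not a witness.
Base 1222: x_0 = 1222^905 mod 1811 = 1. x_0 = 1, so 1222 is not a witness.
No listed base is a witness for 1811.

none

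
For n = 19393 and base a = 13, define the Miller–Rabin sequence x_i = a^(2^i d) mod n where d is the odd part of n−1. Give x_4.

7923

n − 1 = 19392 = 2^6 · 303, so s = 6 and d = 303.
x_0 = 13^303 mod 19393 = 10513.
x_1 = 10513^2 mod 19393 = 2462.
x_2 = 2462^2 mod 19393 = 10828.
x_3 = 10828^2 mod 19393 = 14899.
x_4 = 14899^2 mod 19393 = 7923.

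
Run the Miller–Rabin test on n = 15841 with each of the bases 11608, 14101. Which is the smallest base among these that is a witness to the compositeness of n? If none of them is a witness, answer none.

n − 1 = 15840 = 2^5 · 495, so s = 5 and d = 495.
Base 11608: x_0 = 11608^495 mod 15841 = 1. x_0 = 1, so 11608 is not a witness.
Base 14101: x_0 = 14101^495 mod 15841 = 12802. x_0 is neither 1 nor 15840, so continue squaring. x_1 = 12802^2 mod 15841 = 218. x_2 = 218^2 mod 15841 = 1. x_2 = 1 but x_1 ≠ ±1, a nontrivial square root of 1 — 14101 is a witness and 15841 is composite.
The smallest witness among the given bases is 14101.

14101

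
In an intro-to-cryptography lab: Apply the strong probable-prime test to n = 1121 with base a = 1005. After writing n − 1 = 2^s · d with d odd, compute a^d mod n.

n − 1 = 1120 = 2^5 · 35, so s = 5 and d = 35.
1005^35 mod 1121 = 408.

408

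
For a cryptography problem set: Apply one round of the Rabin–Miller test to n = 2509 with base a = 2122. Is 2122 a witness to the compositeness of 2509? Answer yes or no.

yes

n − 1 = 2508 = 2^2 · 627, so s = 2 and d = 627.
x_0 = 2122^627 mod 2509 = 2315.
x_0 is neither 1 nor 2508, so continue squaring.
x_1 = 2315^2 mod 2509 = 1.
x_1 = 1 but x_0 ≠ ±1, a nontrivial square root of 1 — 2122 is a witness and 2509 is composite.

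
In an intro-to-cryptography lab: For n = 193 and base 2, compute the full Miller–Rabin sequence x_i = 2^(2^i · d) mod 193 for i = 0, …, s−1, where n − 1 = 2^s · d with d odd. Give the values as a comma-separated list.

8, 64, 43, 112, 192, 1

n − 1 = 192 = 2^6 · 3, so s = 6 and d = 3.
x_0 = 2^3 mod 193 = 8.
x_1 = 8^2 mod 193 = 64.
x_2 = 64^2 mod 193 = 43.
x_3 = 43^2 mod 193 = 112.
x_4 = 112^2 mod 193 = 192.
x_5 = 192^2 mod 193 = 1.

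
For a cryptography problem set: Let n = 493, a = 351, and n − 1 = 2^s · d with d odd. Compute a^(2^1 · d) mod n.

n − 1 = 492 = 2^2 · 123, so s = 2 and d = 123.
x_0 = 351^123 mod 493 = 131.
x_1 = 131^2 mod 493 = 399.

399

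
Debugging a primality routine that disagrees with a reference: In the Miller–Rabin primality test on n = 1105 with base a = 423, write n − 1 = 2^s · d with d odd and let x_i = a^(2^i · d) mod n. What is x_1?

259

n − 1 = 1104 = 2^4 · 69, so s = 4 and d = 69.
x_0 = 423^69 mod 1105 = 138.
x_1 = 138^2 mod 1105 = 259.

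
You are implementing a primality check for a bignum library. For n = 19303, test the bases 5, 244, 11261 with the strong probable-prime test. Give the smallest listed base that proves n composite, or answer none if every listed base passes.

n − 1 = 19302 = 2^1 · 9651, so s = 1 and d = 9651.
Base 5: x_0 = 5^9651 mod 19303 = 3173. x_0 ∉ {1, 19302} and s = 1, so 5 is a Miller–Rabin witness and 19303 is composite.
Base 244: x_0 = 244^9651 mod 19303 = 15972. x_0 ∉ {1, 19302} and s = 1, so 244 is a Miller–Rabin witness and 19303 is composite.
Base 11261: x_0 = 11261^9651 mod 19303 = 13436. x_0 ∉ {1, 19302} and s = 1, so 11261 is a Miller–Rabin witness and 19303 is composite.
The smallest witness among the given bases is 5.

5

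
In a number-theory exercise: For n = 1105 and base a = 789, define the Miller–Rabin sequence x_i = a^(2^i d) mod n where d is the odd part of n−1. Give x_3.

n − 1 = 1104 = 2^4 · 69, so s = 4 and d = 69.
x_0 = 789^69 mod 1105 = 79.
x_1 = 79^2 mod 1105 = 716.
x_2 = 716^2 mod 1105 = 1041.
x_3 = 1041^2 mod 1105 = 781.

781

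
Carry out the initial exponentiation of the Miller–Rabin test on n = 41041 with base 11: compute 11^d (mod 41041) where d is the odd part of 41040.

4103

n − 1 = 41040 = 2^4 · 2565, so s = 4 and d = 2565.
11^2565 mod 41041 = 4103.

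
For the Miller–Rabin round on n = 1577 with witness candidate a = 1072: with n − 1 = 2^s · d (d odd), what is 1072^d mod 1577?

n − 1 = 1576 = 2^3 · 197, so s = 3 and d = 197.
Repeated squaring mod 1577: 1072^1 ≡ 1072, 1072^2 ≡ 1128, 1072^4 ≡ 1322, 1072^8 ≡ 368, 1072^16 ≡ 1379, 1072^32 ≡ 1356, 1072^64 ≡ 1531, 1072^128 ≡ 539.
197 = 128 + 64 + 4 + 1, so 1072^197 ≡ 539·1531·1322·1072 ≡ 468 (mod 1577).

468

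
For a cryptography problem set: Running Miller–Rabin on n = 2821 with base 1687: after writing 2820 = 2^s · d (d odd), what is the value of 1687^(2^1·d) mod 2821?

2016

n − 1 = 2820 = 2^2 · 705, so s = 2 and d = 705.
x_0 = 1687^705 mod 2821 = 805.
x_1 = 805^2 mod 2821 = 2016.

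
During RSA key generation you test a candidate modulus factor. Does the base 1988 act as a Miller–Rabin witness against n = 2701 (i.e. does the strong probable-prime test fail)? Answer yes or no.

yes

n − 1 = 2700 = 2^2 · 675, so s = 2 and d = 675.
x_0 = 1988^675 mod 2701 = 1701.
x_0 is neither 1 nor 2700, so continue squaring.
x_1 = 1701^2 mod 2701 = 630.
Reached i = s−1 = 1 without hitting −1: 1988 is a Miller–Rabin witness and 2701 is composite.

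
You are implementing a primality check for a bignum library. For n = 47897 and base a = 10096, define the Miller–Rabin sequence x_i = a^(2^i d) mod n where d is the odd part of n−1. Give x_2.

28037

n − 1 = 47896 = 2^3 · 5987, so s = 3 and d = 5987.
x_0 = 10096^5987 mod 47897 = 3345.
x_1 = 3345^2 mod 47897 = 29024.
x_2 = 29024^2 mod 47897 = 28037.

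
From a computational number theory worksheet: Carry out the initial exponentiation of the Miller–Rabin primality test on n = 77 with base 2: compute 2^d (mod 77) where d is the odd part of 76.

n − 1 = 76 = 2^2 · 19, so s = 2 and d = 19.
2^19 mod 77 = 72.

72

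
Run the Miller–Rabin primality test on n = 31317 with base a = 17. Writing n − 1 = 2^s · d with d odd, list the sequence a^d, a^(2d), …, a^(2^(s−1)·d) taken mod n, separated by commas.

21980, 24358

n − 1 = 31316 = 2^2 · 7829, so s = 2 and d = 7829.
x_0 = 17^7829 mod 31317 = 21980.
x_1 = 21980^2 mod 31317 = 24358.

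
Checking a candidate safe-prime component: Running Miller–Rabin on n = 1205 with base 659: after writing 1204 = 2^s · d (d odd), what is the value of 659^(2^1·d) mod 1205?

n − 1 = 1204 = 2^2 · 301, so s = 2 and d = 301.
By repeated squaring, 659^301 ≡ 659 (mod 1205).
x_0 = 659.
x_1 = 659^2 mod 1205 = 481.

481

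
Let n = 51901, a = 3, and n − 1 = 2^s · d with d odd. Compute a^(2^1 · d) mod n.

50288

n − 1 = 51900 = 2^2 · 12975, so s = 2 and d = 12975.
Repeated squaring mod 51901: 3^1 ≡ 3, 3^2 ≡ 9, 3^4 ≡ 81, 3^8 ≡ 6561, 3^16 ≡ 20792, 3^32 ≡ 23835, 3^64 ≡ 50780, 3^128 ≡ 11017, 3^256 ≡ 29751, 3^512 ≡ 2347, 3^1024 ≡ 6903, 3^2048 ≡ 6291, 3^4096 ≡ 28119, 3^8192 ≡ 18327.
12975 = 8192 + 4096 + 512 + 128 + 32 + 8 + 4 + 2 + 1, so 3^12975 ≡ 18327·28119·2347·11017·23835·6561·81·9·3 ≡ 29076 (mod 51901).
x_0 = 29076.
x_1 = 29076^2 mod 51901 = 50288.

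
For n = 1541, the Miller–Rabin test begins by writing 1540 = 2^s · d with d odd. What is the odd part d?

Halving: 1540 → 770 → 385; 385 is odd.
So 1540 = 2^2 · 385.

385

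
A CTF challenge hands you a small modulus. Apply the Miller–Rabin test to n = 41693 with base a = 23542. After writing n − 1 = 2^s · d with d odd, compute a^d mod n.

n − 1 = 41692 = 2^2 · 10423, so s = 2 and d = 10423.
23542^10423 mod 41693 = 41563.

41563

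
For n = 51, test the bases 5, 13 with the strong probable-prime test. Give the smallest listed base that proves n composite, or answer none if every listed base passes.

5

n − 1 = 50 = 2^1 · 25, so s = 1 and d = 25.
Base 5: x_0 = 5^25 mod 51 = 29. x_0 ∉ {1, 50} and s = 1, so 5 is a Miller–Rabin witness and 51 is composite.
Base 13: x_0 = 13^25 mod 51 = 13. x_0 ∉ {1, 50} and s = 1, so 13 is a Miller–Rabin witness and 51 is composite.
The smallest witness among the given bases is 5.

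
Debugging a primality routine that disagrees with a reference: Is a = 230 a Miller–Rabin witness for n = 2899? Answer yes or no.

yes

n − 1 = 2898 = 2^1 · 1449, so s = 1 and d = 1449.
x_0 = 230^1449 mod 2899 = 1912.
x_0 ∉ {1, 2898} and s = 1, so 230 is a Miller–Rabin witness and 2899 is composite.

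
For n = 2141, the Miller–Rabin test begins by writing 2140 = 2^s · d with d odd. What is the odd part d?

535

Halving: 2140 → 1070 → 535; 535 is odd.
So 2140 = 2^2 · 535.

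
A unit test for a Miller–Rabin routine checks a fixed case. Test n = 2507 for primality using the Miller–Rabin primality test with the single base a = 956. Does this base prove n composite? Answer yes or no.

yes

n − 1 = 2506 = 2^1 · 1253, so s = 1 and d = 1253.
Repeated squaring mod 2507: 956^1 ≡ 956, 956^2 ≡ 1388, 956^4 ≡ 1168, 956^8 ≡ 416, 956^16 ≡ 73, 956^32 ≡ 315, 956^64 ≡ 1452, 956^128 ≡ 2424, 956^256 ≡ 1875, 956^512 ≡ 811, 956^1024 ≡ 887.
1253 = 1024 + 128 + 64 + 32 + 4 + 1, so 956^1253 ≡ 887·2424·1452·315·1168·956 ≡ 1741 (mod 2507).
x_0 = 956^1253 mod 2507 = 1741.
x_0 ∉ {1, 2506} and s = 1, so 956 is a Miller–Rabin witness and 2507 is composite.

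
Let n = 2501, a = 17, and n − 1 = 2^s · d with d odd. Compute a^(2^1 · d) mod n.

2000

n − 1 = 2500 = 2^2 · 625, so s = 2 and d = 625.
x_0 = 17^625 mod 2501 = 1859.
x_1 = 1859^2 mod 2501 = 2000.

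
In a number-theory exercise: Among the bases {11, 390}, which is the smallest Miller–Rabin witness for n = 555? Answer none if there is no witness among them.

11

n − 1 = 554 = 2^1 · 277, so s = 1 and d = 277.
Base 11: x_0 = 11^277 mod 555 = 11. x_0 ∉ {1, 554} and s = 1, so 11 is a Miller–Rabin witness and 555 is composite.
Base 390: x_0 = 390^277 mod 555 = 15. x_0 ∉ {1, 554} and s = 1, so 390 is a Miller–Rabin witness and 555 is composite.
The smallest witness among the given bases is 11.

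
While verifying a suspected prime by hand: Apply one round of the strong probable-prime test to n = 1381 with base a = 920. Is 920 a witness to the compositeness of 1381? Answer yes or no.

n − 1 = 1380 = 2^2 · 345, so s = 2 and d = 345.
Repeated squaring mod 1381: 920^1 ≡ 920, 920^2 ≡ 1228, 920^4 ≡ 1313, 920^8 ≡ 481, 920^16 ≡ 734, 920^32 ≡ 166, 920^64 ≡ 1317, 920^128 ≡ 1334, 920^256 ≡ 828.
345 = 256 + 64 + 16 + 8 + 1, so 920^345 ≡ 828·1317·734·481·920 ≡ 1015 (mod 1381).
x_0 = 920^345 mod 1381 = 1015.
x_0 is neither 1 nor 1380, so continue squaring.
x_1 = 1015^2 mod 1381 = 1380.
x_1 ≡ −1, so 920 is not a witness.

no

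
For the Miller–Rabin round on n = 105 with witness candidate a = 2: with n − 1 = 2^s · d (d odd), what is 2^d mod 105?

n − 1 = 104 = 2^3 · 13, so s = 3 and d = 13.
2^13 mod 105 = 2.

2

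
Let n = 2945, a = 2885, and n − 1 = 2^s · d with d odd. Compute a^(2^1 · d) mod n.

n − 1 = 2944 = 2^7 · 23, so s = 7 and d = 23.
x_0 = 2885^23 mod 2945 = 2550.
x_1 = 2550^2 mod 2945 = 2885.

2885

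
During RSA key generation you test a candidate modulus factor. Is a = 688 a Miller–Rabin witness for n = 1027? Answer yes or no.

n − 1 = 1026 = 2^1 · 513, so s = 1 and d = 513.
Repeated squaring mod 1027: 688^1 ≡ 688, 688^2 ≡ 924, 688^4 ≡ 339, 688^8 ≡ 924, 688^16 ≡ 339, 688^32 ≡ 924, 688^64 ≡ 339, 688^128 ≡ 924, 688^256 ≡ 339, 688^512 ≡ 924.
513 = 512 + 1, so 688^513 ≡ 924·688 ≡ 1026 (mod 1027).
x_0 = 688^513 mod 1027 = 1026.
x_0 = 1026 ≡ −1, so 688 is not a witness.

no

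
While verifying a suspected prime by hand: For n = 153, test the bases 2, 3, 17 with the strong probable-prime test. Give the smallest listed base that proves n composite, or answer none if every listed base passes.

2

n − 1 = 152 = 2^3 · 19, so s = 3 and d = 19.
Base 2: x_0 = 2^19 mod 153 = 110. x_0 is neither 1 nor 152, so continue squaring. x_1 = 110^2 mod 153 = 13. x_2 = 13^2 mod 153 = 16. Reached i = s−1 = 2 without hitting −1: 2 is a Miller–Rabin witness and 153 is composite.
Base 3: x_0 = 3^19 mod 153 = 27. x_0 is neither 1 nor 152, so continue squaring. x_1 = 27^2 mod 153 = 117. x_2 = 117^2 mod 153 = 72. Reached i = s−1 = 2 without hitting −1: 3 is a Miller–Rabin witness and 153 is composite.
Base 17: x_0 = 17^19 mod 153 = 17. x_0 is neither 1 nor 152, so continue squaring. x_1 = 17^2 mod 153 = 136. x_2 = 136^2 mod 153 = 136. Reached i = s−1 = 2 without hitting −1: 17 is a Miller–Rabin witness and 153 is composite.
The smallest witness among the given bases is 2.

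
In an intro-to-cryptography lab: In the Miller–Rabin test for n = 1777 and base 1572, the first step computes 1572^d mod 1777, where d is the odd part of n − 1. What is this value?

n − 1 = 1776 = 2^4 · 111, so s = 4 and d = 111.
Repeated squaring mod 1777: 1572^1 ≡ 1572, 1572^2 ≡ 1154, 1572^4 ≡ 743, 1572^8 ≡ 1179, 1572^16 ≡ 427, 1572^32 ≡ 1075, 1572^64 ≡ 575.
111 = 64 + 32 + 8 + 4 + 2 + 1, so 1572^111 ≡ 575·1075·1179·743·1154·1572 ≡ 1596 (mod 1777).

1596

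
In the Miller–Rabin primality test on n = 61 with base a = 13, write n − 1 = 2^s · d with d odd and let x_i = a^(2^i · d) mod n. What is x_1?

1

n − 1 = 60 = 2^2 · 15, so s = 2 and d = 15.
x_0 = 13^15 mod 61 = 1.
x_1 = 1^2 mod 61 = 1.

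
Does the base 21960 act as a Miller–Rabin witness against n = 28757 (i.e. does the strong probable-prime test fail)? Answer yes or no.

yes

n − 1 = 28756 = 2^2 · 7189, so s = 2 and d = 7189.
x_0 = 21960^7189 mod 28757 = 16529.
x_0 is neither 1 nor 28756, so continue squaring.
x_1 = 16529^2 mod 28757 = 16341.
Reached i = s−1 = 1 without hitting −1: 21960 is a Miller–Rabin witness and 28757 is composite.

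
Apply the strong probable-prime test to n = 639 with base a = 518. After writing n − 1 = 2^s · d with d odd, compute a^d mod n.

n − 1 = 638 = 2^1 · 319, so s = 1 and d = 319.
Repeated squaring mod 639: 518^1 ≡ 518, 518^2 ≡ 583, 518^4 ≡ 580, 518^8 ≡ 286, 518^16 ≡ 4, 518^32 ≡ 16, 518^64 ≡ 256, 518^128 ≡ 358, 518^256 ≡ 364.
319 = 256 + 32 + 16 + 8 + 4 + 2 + 1, so 518^319 ≡ 364·16·4·286·580·583·518 ≡ 59 (mod 639).

59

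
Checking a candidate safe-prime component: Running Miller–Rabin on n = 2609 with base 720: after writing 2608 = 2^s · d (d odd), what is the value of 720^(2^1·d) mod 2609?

n − 1 = 2608 = 2^4 · 163, so s = 4 and d = 163.
By repeated squaring, 720^163 ≡ 2338 (mod 2609).
x_0 = 2338.
x_1 = 2338^2 mod 2609 = 389.

389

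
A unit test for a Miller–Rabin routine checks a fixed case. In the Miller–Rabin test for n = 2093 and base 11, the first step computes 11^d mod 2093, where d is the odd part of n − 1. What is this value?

704

n − 1 = 2092 = 2^2 · 523, so s = 2 and d = 523.
Repeated squaring mod 2093: 11^1 ≡ 11, 11^2 ≡ 121, 11^4 ≡ 2083, 11^8 ≡ 100, 11^16 ≡ 1628, 11^32 ≡ 646, 11^64 ≡ 809, 11^128 ≡ 1465, 11^256 ≡ 900, 11^512 ≡ 9.
523 = 512 + 8 + 2 + 1, so 11^523 ≡ 9·100·121·11 ≡ 704 (mod 2093).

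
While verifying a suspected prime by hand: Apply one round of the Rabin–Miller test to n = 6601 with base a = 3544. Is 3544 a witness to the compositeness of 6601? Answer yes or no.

n − 1 = 6600 = 2^3 · 825, so s = 3 and d = 825.
x_0 = 3544^825 mod 6601 = 1.
x_0 = 1, so 3544 is not a witness.

no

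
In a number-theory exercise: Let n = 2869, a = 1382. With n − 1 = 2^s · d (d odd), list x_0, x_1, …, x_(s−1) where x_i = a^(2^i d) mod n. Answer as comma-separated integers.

696, 2424

n − 1 = 2868 = 2^2 · 717, so s = 2 and d = 717.
x_0 = 1382^717 mod 2869 = 696.
x_1 = 696^2 mod 2869 = 2424.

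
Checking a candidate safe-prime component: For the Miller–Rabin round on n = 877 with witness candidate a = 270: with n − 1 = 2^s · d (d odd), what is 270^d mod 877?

n − 1 = 876 = 2^2 · 219, so s = 2 and d = 219.
270^219 mod 877 = 1.

1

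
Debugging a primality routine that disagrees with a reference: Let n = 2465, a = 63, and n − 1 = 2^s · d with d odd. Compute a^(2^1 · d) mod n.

n − 1 = 2464 = 2^5 · 77, so s = 5 and d = 77.
Repeated squaring mod 2465: 63^1 ≡ 63, 63^2 ≡ 1504, 63^4 ≡ 1611, 63^8 ≡ 2141, 63^16 ≡ 1446, 63^32 ≡ 596, 63^64 ≡ 256.
77 = 64 + 8 + 4 + 1, so 63^77 ≡ 256·2141·1611·63 ≡ 898 (mod 2465).
x_0 = 898.
x_1 = 898^2 mod 2465 = 349.

349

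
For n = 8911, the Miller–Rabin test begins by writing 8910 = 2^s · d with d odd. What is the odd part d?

4455

Halving: 8910 → 4455; 4455 is odd.
So 8910 = 2^1 · 4455.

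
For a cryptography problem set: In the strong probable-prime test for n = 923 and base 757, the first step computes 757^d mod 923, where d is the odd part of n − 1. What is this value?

269

n − 1 = 922 = 2^1 · 461, so s = 1 and d = 461.
757^461 mod 923 = 269.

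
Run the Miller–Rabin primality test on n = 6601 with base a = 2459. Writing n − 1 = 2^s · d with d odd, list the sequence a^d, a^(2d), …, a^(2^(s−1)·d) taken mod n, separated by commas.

5657, 1, 1

n − 1 = 6600 = 2^3 · 825, so s = 3 and d = 825.
x_0 = 2459^825 mod 6601 = 5657.
x_1 = 5657^2 mod 6601 = 1.
x_2 = 1^2 mod 6601 = 1.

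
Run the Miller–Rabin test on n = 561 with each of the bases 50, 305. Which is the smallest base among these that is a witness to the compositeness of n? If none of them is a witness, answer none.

n − 1 = 560 = 2^4 · 35, so s = 4 and d = 35.
Base 50: x_0 = 50^35 mod 561 = 560. x_0 = 560 ≡ −1, so 50 is not a witness.
Base 305: x_0 = 305^35 mod 561 = 560. x_0 = 560 ≡ −1, so 305 is not a witness.
No listed base is a witness for 561.

none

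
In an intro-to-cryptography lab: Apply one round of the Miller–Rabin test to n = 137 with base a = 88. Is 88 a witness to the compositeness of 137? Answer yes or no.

n − 1 = 136 = 2^3 · 17, so s = 3 and d = 17.
x_0 = 88^17 mod 137 = 1.
x_0 = 1, so 88 is not a witness.

no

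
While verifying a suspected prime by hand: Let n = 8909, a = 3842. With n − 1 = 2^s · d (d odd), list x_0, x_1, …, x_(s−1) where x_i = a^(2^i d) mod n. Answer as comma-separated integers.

n − 1 = 8908 = 2^2 · 2227, so s = 2 and d = 2227.
x_0 = 3842^2227 mod 8909 = 8044.
x_1 = 8044^2 mod 8909 = 8778.

8044, 8778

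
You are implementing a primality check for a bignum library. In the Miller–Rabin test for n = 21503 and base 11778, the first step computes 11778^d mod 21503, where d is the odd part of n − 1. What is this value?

1

n − 1 = 21502 = 2^1 · 10751, so s = 1 and d = 10751.
11778^10751 mod 21503 = 1.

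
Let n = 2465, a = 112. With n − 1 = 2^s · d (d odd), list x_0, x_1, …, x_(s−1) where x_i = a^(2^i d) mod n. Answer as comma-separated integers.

1422, 784, 871, 1886, 1

n − 1 = 2464 = 2^5 · 77, so s = 5 and d = 77.
x_0 = 112^77 mod 2465 = 1422.
x_1 = 1422^2 mod 2465 = 784.
x_2 = 784^2 mod 2465 = 871.
x_3 = 871^2 mod 2465 = 1886.
x_4 = 1886^2 mod 2465 = 1.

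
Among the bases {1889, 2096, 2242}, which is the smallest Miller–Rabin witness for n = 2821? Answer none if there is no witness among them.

2096

n − 1 = 2820 = 2^2 · 705, so s = 2 and d = 705.
Base 1889: x_0 = 1889^705 mod 2821 = 2820. x_0 = 2820 ≡ −1, so 1889 is not a witness.
Base 2096: x_0 = 2096^705 mod 2821 = 1210. x_0 is neither 1 nor 2820, so continue squaring. x_1 = 1210^2 mod 2821 = 1. x_1 = 1 but x_0 ≠ ±1, a nontrivial square root of 1 — 2096 is a witness and 2821 is composite.
Base 2242: x_0 = 2242^705 mod 2821 = 2605. x_0 is neither 1 nor 2820, so continue squaring. x_1 = 2605^2 mod 2821 = 1520. Reached i = s−1 = 1 without hitting −1: 2242 is a Miller–Rabin witness and 2821 is composite.
The smallest witness among the given bases is 2096.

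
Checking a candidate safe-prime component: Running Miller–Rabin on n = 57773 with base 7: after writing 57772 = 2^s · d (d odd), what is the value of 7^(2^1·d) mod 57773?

n − 1 = 57772 = 2^2 · 14443, so s = 2 and d = 14443.
x_0 = 7^14443 mod 57773 = 57772.
x_1 = 57772^2 mod 57773 = 1.

1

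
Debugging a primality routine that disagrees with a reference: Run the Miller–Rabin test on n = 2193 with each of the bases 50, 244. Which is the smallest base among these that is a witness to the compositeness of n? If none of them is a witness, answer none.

50

n − 1 = 2192 = 2^4 · 137, so s = 4 and d = 137.
Base 50: x_0 = 50^137 mod 2193 = 1886. x_0 is neither 1 nor 2192, so continue squaring. x_1 = 1886^2 mod 2193 = 2143. x_2 = 2143^2 mod 2193 = 307. x_3 = 307^2 mod 2193 = 2143. Reached i = s−1 = 3 without hitting −1: 50 is a Miller–Rabin witness and 2193 is composite.
Base 244: x_0 = 244^137 mod 2193 = 334. x_0 is neither 1 nor 2192, so continue squaring. x_1 = 334^2 mod 2193 = 1906. x_2 = 1906^2 mod 2193 = 1228. x_3 = 1228^2 mod 2193 = 1393. Reached i = s−1 = 3 without hitting −1: 244 is a Miller–Rabin witness and 2193 is composite.
The smallest witness among the given bases is 50.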